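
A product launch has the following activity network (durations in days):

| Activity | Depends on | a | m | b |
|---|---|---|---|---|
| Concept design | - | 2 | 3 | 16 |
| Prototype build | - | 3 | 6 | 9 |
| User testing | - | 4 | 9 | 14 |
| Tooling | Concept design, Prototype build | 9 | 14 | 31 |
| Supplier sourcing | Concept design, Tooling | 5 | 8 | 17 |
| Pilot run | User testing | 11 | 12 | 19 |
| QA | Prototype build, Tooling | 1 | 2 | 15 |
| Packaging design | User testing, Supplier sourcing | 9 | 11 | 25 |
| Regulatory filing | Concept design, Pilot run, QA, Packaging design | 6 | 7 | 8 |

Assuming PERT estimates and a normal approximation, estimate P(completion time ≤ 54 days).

0.723

te_Concept design = (2 + 4·3 + 16)/6 = 30/6 = 5; σ²_Concept design = ((16−2)/6)² = 5.444
te_Prototype build = (3 + 4·6 + 9)/6 = 36/6 = 6; σ²_Prototype build = ((9−3)/6)² = 1.000
te_User testing = (4 + 4·9 + 14)/6 = 54/6 = 9; σ²_User testing = ((14−4)/6)² = 2.778
te_Tooling = (9 + 4·14 + 31)/6 = 96/6 = 16; σ²_Tooling = ((31−9)/6)² = 13.444
te_Supplier sourcing = (5 + 4·8 + 17)/6 = 54/6 = 9; σ²_Supplier sourcing = ((17−5)/6)² = 4.000
te_Pilot run = (11 + 4·12 + 19)/6 = 78/6 = 13; σ²_Pilot run = ((19−11)/6)² = 1.778
te_QA = (1 + 4·2 + 15)/6 = 24/6 = 4; σ²_QA = ((15−1)/6)² = 5.444
te_Packaging design = (9 + 4·11 + 25)/6 = 78/6 = 13; σ²_Packaging design = ((25−9)/6)² = 7.111
te_Regulatory filing = (6 + 4·7 + 8)/6 = 42/6 = 7; σ²_Regulatory filing = ((8−6)/6)² = 0.111

Forward pass:
ES_Concept design = 0; EF_Concept design = 5
ES_Prototype build = 0; EF_Prototype build = 6
ES_User testing = 0; EF_User testing = 9
ES_Tooling = max(EF_Concept design=5, EF_Prototype build=6) = 6; EF_Tooling = 6+16 = 22
ES_Supplier sourcing = max(EF_Concept design=5, EF_Tooling=22) = 22; EF_Supplier sourcing = 22+9 = 31
ES_Pilot run = 9; EF_Pilot run = 9+13 = 22
ES_QA = max(EF_Prototype build=6, EF_Tooling=22) = 22; EF_QA = 22+4 = 26
ES_Packaging design = max(EF_User testing=9, EF_Supplier sourcing=31) = 31; EF_Packaging design = 31+13 = 44
ES_Regulatory filing = max(EF_Concept design=5, EF_Pilot run=22, EF_QA=26, EF_Packaging design=44) = 44; EF_Regulatory filing = 44+7 = 51
Expected project duration μ = 51 days. Critical path: Prototype build → Tooling → Supplier sourcing → Packaging design → Regulatory filing.

Variance along critical path = 1.000 + 13.444 + 4.000 + 7.111 + 0.111 = 25.667; σ = √25.667 = 5.066 days.
Z = (54 − 51) / 5.066 = 0.592
P(T ≤ 54) = Φ(0.592) ≈ 0.723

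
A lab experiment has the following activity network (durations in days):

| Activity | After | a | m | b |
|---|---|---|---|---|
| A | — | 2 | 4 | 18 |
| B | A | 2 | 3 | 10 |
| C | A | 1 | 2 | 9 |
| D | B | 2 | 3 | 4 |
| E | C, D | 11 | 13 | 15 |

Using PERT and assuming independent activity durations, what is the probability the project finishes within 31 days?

te_A = (2 + 4·4 + 18)/6 = 36/6 = 6; σ²_A = ((18−2)/6)² = 7.111
te_B = (2 + 4·3 + 10)/6 = 24/6 = 4; σ²_B = ((10−2)/6)² = 1.778
te_C = (1 + 4·2 + 9)/6 = 18/6 = 3; σ²_C = ((9−1)/6)² = 1.778
te_D = (2 + 4·3 + 4)/6 = 18/6 = 3; σ²_D = ((4−2)/6)² = 0.111
te_E = (11 + 4·13 + 15)/6 = 78/6 = 13; σ²_E = ((15−11)/6)² = 0.444

Forward pass:
ES_A = 0; EF_A = 6
ES_B = 6; EF_B = 6+4 = 10
ES_C = 6; EF_C = 6+3 = 9
ES_D = 10; EF_D = 10+3 = 13
ES_E = max(EF_C=9, EF_D=13) = 13; EF_E = 13+13 = 26
Expected project duration μ = 26 days. Critical path: A → B → D → E.

Variance along critical path = 7.111 + 1.778 + 0.111 + 0.444 = 9.444; σ = √9.444 = 3.073 days.
Z = (31 − 26) / 3.073 = 1.627
P(T ≤ 31) = Φ(1.627) ≈ 0.948

0.948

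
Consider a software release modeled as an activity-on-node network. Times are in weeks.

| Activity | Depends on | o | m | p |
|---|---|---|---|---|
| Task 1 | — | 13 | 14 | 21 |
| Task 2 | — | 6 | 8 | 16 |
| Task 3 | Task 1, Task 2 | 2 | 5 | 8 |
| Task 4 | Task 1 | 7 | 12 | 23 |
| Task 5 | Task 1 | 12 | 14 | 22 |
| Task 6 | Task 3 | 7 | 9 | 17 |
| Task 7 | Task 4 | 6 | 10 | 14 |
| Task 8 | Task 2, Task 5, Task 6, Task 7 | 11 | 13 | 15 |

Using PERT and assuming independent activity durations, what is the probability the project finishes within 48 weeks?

0.184

te_Task 1 = (13 + 4·14 + 21)/6 = 90/6 = 15; σ²_Task 1 = ((21−13)/6)² = 1.778
te_Task 2 = (6 + 4·8 + 16)/6 = 54/6 = 9; σ²_Task 2 = ((16−6)/6)² = 2.778
te_Task 3 = (2 + 4·5 + 8)/6 = 30/6 = 5; σ²_Task 3 = ((8−2)/6)² = 1.000
te_Task 4 = (7 + 4·12 + 23)/6 = 78/6 = 13; σ²_Task 4 = ((23−7)/6)² = 7.111
te_Task 5 = (12 + 4·14 + 22)/6 = 90/6 = 15; σ²_Task 5 = ((22−12)/6)² = 2.778
te_Task 6 = (7 + 4·9 + 17)/6 = 60/6 = 10; σ²_Task 6 = ((17−7)/6)² = 2.778
te_Task 7 = (6 + 4·10 + 14)/6 = 60/6 = 10; σ²_Task 7 = ((14−6)/6)² = 1.778
te_Task 8 = (11 + 4·13 + 15)/6 = 78/6 = 13; σ²_Task 8 = ((15−11)/6)² = 0.444

Forward pass:
ES_Task 1 = 0; EF_Task 1 = 15
ES_Task 2 = 0; EF_Task 2 = 9
ES_Task 3 = max(EF_Task 1=15, EF_Task 2=9) = 15; EF_Task 3 = 15+5 = 20
ES_Task 4 = 15; EF_Task 4 = 15+13 = 28
ES_Task 5 = 15; EF_Task 5 = 15+15 = 30
ES_Task 6 = 20; EF_Task 6 = 20+10 = 30
ES_Task 7 = 28; EF_Task 7 = 28+10 = 38
ES_Task 8 = max(EF_Task 2=9, EF_Task 5=30, EF_Task 6=30, EF_Task 7=38) = 38; EF_Task 8 = 38+13 = 51
Expected project duration μ = 51 weeks. Critical path: Task 1 → Task 4 → Task 7 → Task 8.

Variance along critical path = 1.778 + 7.111 + 1.778 + 0.444 = 11.111; σ = √11.111 = 3.333 weeks.
Z = (48 − 51) / 3.333 = -0.900
P(T ≤ 48) = Φ(-0.900) ≈ 0.184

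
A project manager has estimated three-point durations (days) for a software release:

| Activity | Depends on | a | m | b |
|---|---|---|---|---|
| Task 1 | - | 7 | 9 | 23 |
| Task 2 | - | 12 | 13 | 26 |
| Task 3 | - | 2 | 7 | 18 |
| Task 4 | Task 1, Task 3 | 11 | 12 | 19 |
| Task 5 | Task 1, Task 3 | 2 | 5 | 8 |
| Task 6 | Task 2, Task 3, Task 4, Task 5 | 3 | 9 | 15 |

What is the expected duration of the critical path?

33 days

te_Task 1 = (7 + 4·9 + 23)/6 = 66/6 = 11
te_Task 2 = (12 + 4·13 + 26)/6 = 90/6 = 15
te_Task 3 = (2 + 4·7 + 18)/6 = 48/6 = 8
te_Task 4 = (11 + 4·12 + 19)/6 = 78/6 = 13
te_Task 5 = (2 + 4·5 + 8)/6 = 30/6 = 5
te_Task 6 = (3 + 4·9 + 15)/6 = 54/6 = 9

Forward pass:
ES_Task 1 = 0; EF_Task 1 = 11
ES_Task 2 = 0; EF_Task 2 = 15
ES_Task 3 = 0; EF_Task 3 = 8
ES_Task 4 = max(EF_Task 1=11, EF_Task 3=8) = 11; EF_Task 4 = 11+13 = 24
ES_Task 5 = max(EF_Task 1=11, EF_Task 3=8) = 11; EF_Task 5 = 11+5 = 16
ES_Task 6 = max(EF_Task 2=15, EF_Task 3=8, EF_Task 4=24, EF_Task 5=16) = 24; EF_Task 6 = 24+9 = 33
Expected project duration μ = 33 days. Critical path: Task 1 → Task 4 → Task 6.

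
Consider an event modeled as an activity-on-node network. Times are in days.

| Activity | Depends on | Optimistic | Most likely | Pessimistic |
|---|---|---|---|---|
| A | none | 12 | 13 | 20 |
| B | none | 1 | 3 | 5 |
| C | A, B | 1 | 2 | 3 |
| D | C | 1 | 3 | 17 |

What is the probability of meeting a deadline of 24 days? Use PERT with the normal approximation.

te_A = (12 + 4·13 + 20)/6 = 84/6 = 14; σ²_A = ((20−12)/6)² = 1.778
te_B = (1 + 4·3 + 5)/6 = 18/6 = 3; σ²_B = ((5−1)/6)² = 0.444
te_C = (1 + 4·2 + 3)/6 = 12/6 = 2; σ²_C = ((3−1)/6)² = 0.111
te_D = (1 + 4·3 + 17)/6 = 30/6 = 5; σ²_D = ((17−1)/6)² = 7.111

Forward pass:
ES_A = 0; EF_A = 14
ES_B = 0; EF_B = 3
ES_C = max(EF_A=14, EF_B=3) = 14; EF_C = 14+2 = 16
ES_D = 16; EF_D = 16+5 = 21
Expected project duration μ = 21 days. Critical path: A → C → D.

Variance along critical path = 1.778 + 0.111 + 7.111 = 9.000; σ = √9.000 = 3.000 days.
Z = (24 − 21) / 3.000 = 1.000
P(T ≤ 24) = Φ(1.000) ≈ 0.841

0.841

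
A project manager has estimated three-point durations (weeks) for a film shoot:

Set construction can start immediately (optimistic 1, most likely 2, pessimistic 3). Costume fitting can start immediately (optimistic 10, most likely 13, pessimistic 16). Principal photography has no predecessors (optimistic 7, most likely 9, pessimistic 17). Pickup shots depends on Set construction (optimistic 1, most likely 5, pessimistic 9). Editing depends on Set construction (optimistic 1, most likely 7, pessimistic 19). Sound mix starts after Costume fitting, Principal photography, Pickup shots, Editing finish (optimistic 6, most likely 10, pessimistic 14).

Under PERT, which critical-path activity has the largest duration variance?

Sound mix

te_Set construction = (1 + 4·2 + 3)/6 = 12/6 = 2; σ²_Set construction = ((3−1)/6)² = 0.111
te_Costume fitting = (10 + 4·13 + 16)/6 = 78/6 = 13; σ²_Costume fitting = ((16−10)/6)² = 1.000
te_Principal photography = (7 + 4·9 + 17)/6 = 60/6 = 10; σ²_Principal photography = ((17−7)/6)² = 2.778
te_Pickup shots = (1 + 4·5 + 9)/6 = 30/6 = 5; σ²_Pickup shots = ((9−1)/6)² = 1.778
te_Editing = (1 + 4·7 + 19)/6 = 48/6 = 8; σ²_Editing = ((19−1)/6)² = 9.000
te_Sound mix = (6 + 4·10 + 14)/6 = 60/6 = 10; σ²_Sound mix = ((14−6)/6)² = 1.778

Forward pass:
ES_Set construction = 0; EF_Set construction = 2
ES_Costume fitting = 0; EF_Costume fitting = 13
ES_Principal photography = 0; EF_Principal photography = 10
ES_Pickup shots = 2; EF_Pickup shots = 2+5 = 7
ES_Editing = 2; EF_Editing = 2+8 = 10
ES_Sound mix = max(EF_Costume fitting=13, EF_Principal photography=10, EF_Pickup shots=7, EF_Editing=10) = 13; EF_Sound mix = 13+10 = 23
Expected project duration μ = 23 weeks. Critical path: Costume fitting → Sound mix.

Variances on critical path: σ²_Costume fitting=1.000, σ²_Sound mix=1.778.
Largest is σ²_Sound mix = 1.778.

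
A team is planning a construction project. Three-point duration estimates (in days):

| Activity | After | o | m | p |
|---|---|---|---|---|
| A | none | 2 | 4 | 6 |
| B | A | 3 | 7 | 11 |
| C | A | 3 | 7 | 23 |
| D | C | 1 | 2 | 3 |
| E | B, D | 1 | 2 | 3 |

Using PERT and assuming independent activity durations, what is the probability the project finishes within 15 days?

0.280

te_A = (2 + 4·4 + 6)/6 = 24/6 = 4; σ²_A = ((6−2)/6)² = 0.444
te_B = (3 + 4·7 + 11)/6 = 42/6 = 7; σ²_B = ((11−3)/6)² = 1.778
te_C = (3 + 4·7 + 23)/6 = 54/6 = 9; σ²_C = ((23−3)/6)² = 11.111
te_D = (1 + 4·2 + 3)/6 = 12/6 = 2; σ²_D = ((3−1)/6)² = 0.111
te_E = (1 + 4·2 + 3)/6 = 12/6 = 2; σ²_E = ((3−1)/6)² = 0.111

Forward pass:
ES_A = 0; EF_A = 4
ES_B = 4; EF_B = 4+7 = 11
ES_C = 4; EF_C = 4+9 = 13
ES_D = 13; EF_D = 13+2 = 15
ES_E = max(EF_B=11, EF_D=15) = 15; EF_E = 15+2 = 17
Expected project duration μ = 17 days. Critical path: A → C → D → E.

Variance along critical path = 0.444 + 11.111 + 0.111 + 0.111 = 11.778; σ = √11.778 = 3.432 days.
Z = (15 − 17) / 3.432 = -0.583
P(T ≤ 15) = Φ(-0.583) ≈ 0.280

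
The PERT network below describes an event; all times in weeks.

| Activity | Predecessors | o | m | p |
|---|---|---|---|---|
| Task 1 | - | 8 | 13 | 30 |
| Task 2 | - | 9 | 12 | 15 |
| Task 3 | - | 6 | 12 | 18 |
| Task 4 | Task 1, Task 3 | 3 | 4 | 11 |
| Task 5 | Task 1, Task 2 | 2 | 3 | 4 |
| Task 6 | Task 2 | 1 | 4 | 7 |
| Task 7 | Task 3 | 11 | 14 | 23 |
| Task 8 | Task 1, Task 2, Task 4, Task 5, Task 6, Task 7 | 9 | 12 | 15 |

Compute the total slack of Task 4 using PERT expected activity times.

7 weeks

te_Task 1 = (8 + 4·13 + 30)/6 = 90/6 = 15
te_Task 2 = (9 + 4·12 + 15)/6 = 72/6 = 12
te_Task 3 = (6 + 4·12 + 18)/6 = 72/6 = 12
te_Task 4 = (3 + 4·4 + 11)/6 = 30/6 = 5
te_Task 5 = (2 + 4·3 + 4)/6 = 18/6 = 3
te_Task 6 = (1 + 4·4 + 7)/6 = 24/6 = 4
te_Task 7 = (11 + 4·14 + 23)/6 = 90/6 = 15
te_Task 8 = (9 + 4·12 + 15)/6 = 72/6 = 12

Forward pass:
ES_Task 1 = 0; EF_Task 1 = 15
ES_Task 2 = 0; EF_Task 2 = 12
ES_Task 3 = 0; EF_Task 3 = 12
ES_Task 4 = max(EF_Task 1=15, EF_Task 3=12) = 15; EF_Task 4 = 15+5 = 20
ES_Task 5 = max(EF_Task 1=15, EF_Task 2=12) = 15; EF_Task 5 = 15+3 = 18
ES_Task 6 = 12; EF_Task 6 = 12+4 = 16
ES_Task 7 = 12; EF_Task 7 = 12+15 = 27
ES_Task 8 = max(EF_Task 1=15, EF_Task 2=12, EF_Task 4=20, EF_Task 5=18, EF_Task 6=16, EF_Task 7=27) = 27; EF_Task 8 = 27+12 = 39
Expected project duration μ = 39 weeks. Critical path: Task 3 → Task 7 → Task 8.

Backward pass:
LF_Task 8 = 39; LS_Task 8 = 39−12 = 27
LF_Task 7 = LS_Task 8 = 27; LS_Task 7 = 27−15 = 12
LF_Task 6 = LS_Task 8 = 27; LS_Task 6 = 27−4 = 23
LF_Task 5 = LS_Task 8 = 27; LS_Task 5 = 27−3 = 24
LF_Task 4 = LS_Task 8 = 27; LS_Task 4 = 27−5 = 22
LF_Task 3 = min(LS_Task 4=22, LS_Task 7=12) = 12; LS_Task 3 = 12−12 = 0
LF_Task 2 = min(LS_Task 5=24, LS_Task 6=23, LS_Task 8=27) = 23; LS_Task 2 = 23−12 = 11
LF_Task 1 = min(LS_Task 4=22, LS_Task 5=24, LS_Task 8=27) = 22; LS_Task 1 = 22−15 = 7
Slack_Task 4 = LS_Task 4 − ES_Task 4 = 22 − 15 = 7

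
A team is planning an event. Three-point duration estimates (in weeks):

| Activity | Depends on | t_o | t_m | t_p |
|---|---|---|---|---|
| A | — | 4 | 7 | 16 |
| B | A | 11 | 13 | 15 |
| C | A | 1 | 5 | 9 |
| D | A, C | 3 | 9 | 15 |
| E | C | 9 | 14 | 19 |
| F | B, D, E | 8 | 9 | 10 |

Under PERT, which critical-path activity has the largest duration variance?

te_A = (4 + 4·7 + 16)/6 = 48/6 = 8; σ²_A = ((16−4)/6)² = 4.000
te_B = (11 + 4·13 + 15)/6 = 78/6 = 13; σ²_B = ((15−11)/6)² = 0.444
te_C = (1 + 4·5 + 9)/6 = 30/6 = 5; σ²_C = ((9−1)/6)² = 1.778
te_D = (3 + 4·9 + 15)/6 = 54/6 = 9; σ²_D = ((15−3)/6)² = 4.000
te_E = (9 + 4·14 + 19)/6 = 84/6 = 14; σ²_E = ((19−9)/6)² = 2.778
te_F = (8 + 4·9 + 10)/6 = 54/6 = 9; σ²_F = ((10−8)/6)² = 0.111

Forward pass:
ES_A = 0; EF_A = 8
ES_B = 8; EF_B = 8+13 = 21
ES_C = 8; EF_C = 8+5 = 13
ES_D = max(EF_A=8, EF_C=13) = 13; EF_D = 13+9 = 22
ES_E = 13; EF_E = 13+14 = 27
ES_F = max(EF_B=21, EF_D=22, EF_E=27) = 27; EF_F = 27+9 = 36
Expected project duration μ = 36 weeks. Critical path: A → C → E → F.

Variances on critical path: σ²_A=4.000, σ²_C=1.778, σ²_E=2.778, σ²_F=0.111.
Largest is σ²_A = 4.000.

A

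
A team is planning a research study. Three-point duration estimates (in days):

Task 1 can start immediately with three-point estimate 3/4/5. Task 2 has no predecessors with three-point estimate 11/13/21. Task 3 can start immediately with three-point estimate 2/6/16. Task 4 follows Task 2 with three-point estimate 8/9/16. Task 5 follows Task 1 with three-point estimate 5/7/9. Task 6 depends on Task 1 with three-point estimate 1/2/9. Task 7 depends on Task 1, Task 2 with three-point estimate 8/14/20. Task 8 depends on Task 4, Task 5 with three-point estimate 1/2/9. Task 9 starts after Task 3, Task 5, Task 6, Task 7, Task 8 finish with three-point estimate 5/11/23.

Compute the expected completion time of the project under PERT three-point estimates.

40 days

te_Task 1 = (3 + 4·4 + 5)/6 = 24/6 = 4
te_Task 2 = (11 + 4·13 + 21)/6 = 84/6 = 14
te_Task 3 = (2 + 4·6 + 16)/6 = 42/6 = 7
te_Task 4 = (8 + 4·9 + 16)/6 = 60/6 = 10
te_Task 5 = (5 + 4·7 + 9)/6 = 42/6 = 7
te_Task 6 = (1 + 4·2 + 9)/6 = 18/6 = 3
te_Task 7 = (8 + 4·14 + 20)/6 = 84/6 = 14
te_Task 8 = (1 + 4·2 + 9)/6 = 18/6 = 3
te_Task 9 = (5 + 4·11 + 23)/6 = 72/6 = 12

Forward pass:
ES_Task 1 = 0; EF_Task 1 = 4
ES_Task 2 = 0; EF_Task 2 = 14
ES_Task 3 = 0; EF_Task 3 = 7
ES_Task 4 = 14; EF_Task 4 = 14+10 = 24
ES_Task 5 = 4; EF_Task 5 = 4+7 = 11
ES_Task 6 = 4; EF_Task 6 = 4+3 = 7
ES_Task 7 = max(EF_Task 1=4, EF_Task 2=14) = 14; EF_Task 7 = 14+14 = 28
ES_Task 8 = max(EF_Task 4=24, EF_Task 5=11) = 24; EF_Task 8 = 24+3 = 27
ES_Task 9 = max(EF_Task 3=7, EF_Task 5=11, EF_Task 6=7, EF_Task 7=28, EF_Task 8=27) = 28; EF_Task 9 = 28+12 = 40
Expected project duration μ = 40 days. Critical path: Task 2 → Task 7 → Task 9.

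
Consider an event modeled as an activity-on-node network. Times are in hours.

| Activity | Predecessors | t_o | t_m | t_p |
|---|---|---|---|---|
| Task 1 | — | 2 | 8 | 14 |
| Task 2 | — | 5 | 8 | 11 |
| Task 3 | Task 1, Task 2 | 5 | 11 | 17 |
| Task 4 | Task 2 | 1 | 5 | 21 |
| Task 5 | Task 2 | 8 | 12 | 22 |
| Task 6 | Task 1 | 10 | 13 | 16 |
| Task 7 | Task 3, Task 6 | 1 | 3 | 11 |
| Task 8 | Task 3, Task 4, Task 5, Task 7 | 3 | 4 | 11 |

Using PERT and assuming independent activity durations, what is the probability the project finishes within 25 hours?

0.053

te_Task 1 = (2 + 4·8 + 14)/6 = 48/6 = 8; σ²_Task 1 = ((14−2)/6)² = 4.000
te_Task 2 = (5 + 4·8 + 11)/6 = 48/6 = 8; σ²_Task 2 = ((11−5)/6)² = 1.000
te_Task 3 = (5 + 4·11 + 17)/6 = 66/6 = 11; σ²_Task 3 = ((17−5)/6)² = 4.000
te_Task 4 = (1 + 4·5 + 21)/6 = 42/6 = 7; σ²_Task 4 = ((21−1)/6)² = 11.111
te_Task 5 = (8 + 4·12 + 22)/6 = 78/6 = 13; σ²_Task 5 = ((22−8)/6)² = 5.444
te_Task 6 = (10 + 4·13 + 16)/6 = 78/6 = 13; σ²_Task 6 = ((16−10)/6)² = 1.000
te_Task 7 = (1 + 4·3 + 11)/6 = 24/6 = 4; σ²_Task 7 = ((11−1)/6)² = 2.778
te_Task 8 = (3 + 4·4 + 11)/6 = 30/6 = 5; σ²_Task 8 = ((11−3)/6)² = 1.778

Forward pass:
ES_Task 1 = 0; EF_Task 1 = 8
ES_Task 2 = 0; EF_Task 2 = 8
ES_Task 3 = max(EF_Task 1=8, EF_Task 2=8) = 8; EF_Task 3 = 8+11 = 19
ES_Task 4 = 8; EF_Task 4 = 8+7 = 15
ES_Task 5 = 8; EF_Task 5 = 8+13 = 21
ES_Task 6 = 8; EF_Task 6 = 8+13 = 21
ES_Task 7 = max(EF_Task 3=19, EF_Task 6=21) = 21; EF_Task 7 = 21+4 = 25
ES_Task 8 = max(EF_Task 3=19, EF_Task 4=15, EF_Task 5=21, EF_Task 7=25) = 25; EF_Task 8 = 25+5 = 30
Expected project duration μ = 30 hours. Critical path: Task 1 → Task 6 → Task 7 → Task 8.

Variance along critical path = 4.000 + 1.000 + 2.778 + 1.778 = 9.556; σ = √9.556 = 3.091 hours.
Z = (25 − 30) / 3.091 = -1.617
P(T ≤ 25) = Φ(-1.617) ≈ 0.053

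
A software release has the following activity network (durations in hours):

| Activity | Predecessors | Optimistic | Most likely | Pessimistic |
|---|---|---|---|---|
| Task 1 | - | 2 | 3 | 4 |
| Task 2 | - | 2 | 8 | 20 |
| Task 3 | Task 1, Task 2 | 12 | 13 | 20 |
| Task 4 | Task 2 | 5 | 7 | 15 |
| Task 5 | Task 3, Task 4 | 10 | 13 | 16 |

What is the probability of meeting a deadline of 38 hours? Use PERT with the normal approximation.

te_Task 1 = (2 + 4·3 + 4)/6 = 18/6 = 3; σ²_Task 1 = ((4−2)/6)² = 0.111
te_Task 2 = (2 + 4·8 + 20)/6 = 54/6 = 9; σ²_Task 2 = ((20−2)/6)² = 9.000
te_Task 3 = (12 + 4·13 + 20)/6 = 84/6 = 14; σ²_Task 3 = ((20−12)/6)² = 1.778
te_Task 4 = (5 + 4·7 + 15)/6 = 48/6 = 8; σ²_Task 4 = ((15−5)/6)² = 2.778
te_Task 5 = (10 + 4·13 + 16)/6 = 78/6 = 13; σ²_Task 5 = ((16−10)/6)² = 1.000

Forward pass:
ES_Task 1 = 0; EF_Task 1 = 3
ES_Task 2 = 0; EF_Task 2 = 9
ES_Task 3 = max(EF_Task 1=3, EF_Task 2=9) = 9; EF_Task 3 = 9+14 = 23
ES_Task 4 = 9; EF_Task 4 = 9+8 = 17
ES_Task 5 = max(EF_Task 3=23, EF_Task 4=17) = 23; EF_Task 5 = 23+13 = 36
Expected project duration μ = 36 hours. Critical path: Task 2 → Task 3 → Task 5.

Variance along critical path = 9.000 + 1.778 + 1.000 = 11.778; σ = √11.778 = 3.432 hours.
Z = (38 − 36) / 3.432 = 0.583
P(T ≤ 38) = Φ(0.583) ≈ 0.720

0.720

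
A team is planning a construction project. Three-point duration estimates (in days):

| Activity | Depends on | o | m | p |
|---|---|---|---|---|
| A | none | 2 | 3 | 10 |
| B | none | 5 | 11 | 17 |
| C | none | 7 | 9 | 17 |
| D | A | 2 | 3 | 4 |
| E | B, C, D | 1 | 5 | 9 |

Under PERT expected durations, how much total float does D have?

te_A = (2 + 4·3 + 10)/6 = 24/6 = 4
te_B = (5 + 4·11 + 17)/6 = 66/6 = 11
te_C = (7 + 4·9 + 17)/6 = 60/6 = 10
te_D = (2 + 4·3 + 4)/6 = 18/6 = 3
te_E = (1 + 4·5 + 9)/6 = 30/6 = 5

Forward pass:
ES_A = 0; EF_A = 4
ES_B = 0; EF_B = 11
ES_C = 0; EF_C = 10
ES_D = 4; EF_D = 4+3 = 7
ES_E = max(EF_B=11, EF_C=10, EF_D=7) = 11; EF_E = 11+5 = 16
Expected project duration μ = 16 days. Critical path: B → E.

Backward pass:
LF_E = 16; LS_E = 16−5 = 11
LF_D = LS_E = 11; LS_D = 11−3 = 8
LF_C = LS_E = 11; LS_C = 11−10 = 1
LF_B = LS_E = 11; LS_B = 11−11 = 0
LF_A = LS_D = 8; LS_A = 8−4 = 4
Slack_D = LS_D − ES_D = 8 − 4 = 4

4 days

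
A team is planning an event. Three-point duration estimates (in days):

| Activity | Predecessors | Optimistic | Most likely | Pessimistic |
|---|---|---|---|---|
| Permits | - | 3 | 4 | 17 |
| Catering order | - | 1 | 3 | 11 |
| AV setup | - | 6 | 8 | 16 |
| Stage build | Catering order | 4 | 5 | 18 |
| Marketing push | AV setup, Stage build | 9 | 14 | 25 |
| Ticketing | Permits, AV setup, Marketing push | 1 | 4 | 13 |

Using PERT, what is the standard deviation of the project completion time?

4.40 days

te_Permits = (3 + 4·4 + 17)/6 = 36/6 = 6; σ²_Permits = ((17−3)/6)² = 5.444
te_Catering order = (1 + 4·3 + 11)/6 = 24/6 = 4; σ²_Catering order = ((11−1)/6)² = 2.778
te_AV setup = (6 + 4·8 + 16)/6 = 54/6 = 9; σ²_AV setup = ((16−6)/6)² = 2.778
te_Stage build = (4 + 4·5 + 18)/6 = 42/6 = 7; σ²_Stage build = ((18−4)/6)² = 5.444
te_Marketing push = (9 + 4·14 + 25)/6 = 90/6 = 15; σ²_Marketing push = ((25−9)/6)² = 7.111
te_Ticketing = (1 + 4·4 + 13)/6 = 30/6 = 5; σ²_Ticketing = ((13−1)/6)² = 4.000

Forward pass:
ES_Permits = 0; EF_Permits = 6
ES_Catering order = 0; EF_Catering order = 4
ES_AV setup = 0; EF_AV setup = 9
ES_Stage build = 4; EF_Stage build = 4+7 = 11
ES_Marketing push = max(EF_AV setup=9, EF_Stage build=11) = 11; EF_Marketing push = 11+15 = 26
ES_Ticketing = max(EF_Permits=6, EF_AV setup=9, EF_Marketing push=26) = 26; EF_Ticketing = 26+5 = 31
Expected project duration μ = 31 days. Critical path: Catering order → Stage build → Marketing push → Ticketing.

Variance along critical path = 2.778 + 5.444 + 7.111 + 4.000 = 19.333
σ = √19.333 = 4.397 days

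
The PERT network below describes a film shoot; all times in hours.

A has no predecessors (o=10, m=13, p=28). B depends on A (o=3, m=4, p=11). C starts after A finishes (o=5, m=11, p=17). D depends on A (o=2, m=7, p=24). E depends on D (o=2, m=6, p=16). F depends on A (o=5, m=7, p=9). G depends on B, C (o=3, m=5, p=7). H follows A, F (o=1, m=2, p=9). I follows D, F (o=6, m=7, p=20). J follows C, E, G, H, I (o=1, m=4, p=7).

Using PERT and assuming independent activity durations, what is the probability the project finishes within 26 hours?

te_A = (10 + 4·13 + 28)/6 = 90/6 = 15; σ²_A = ((28−10)/6)² = 9.000
te_B = (3 + 4·4 + 11)/6 = 30/6 = 5; σ²_B = ((11−3)/6)² = 1.778
te_C = (5 + 4·11 + 17)/6 = 66/6 = 11; σ²_C = ((17−5)/6)² = 4.000
te_D = (2 + 4·7 + 24)/6 = 54/6 = 9; σ²_D = ((24−2)/6)² = 13.444
te_E = (2 + 4·6 + 16)/6 = 42/6 = 7; σ²_E = ((16−2)/6)² = 5.444
te_F = (5 + 4·7 + 9)/6 = 42/6 = 7; σ²_F = ((9−5)/6)² = 0.444
te_G = (3 + 4·5 + 7)/6 = 30/6 = 5; σ²_G = ((7−3)/6)² = 0.444
te_H = (1 + 4·2 + 9)/6 = 18/6 = 3; σ²_H = ((9−1)/6)² = 1.778
te_I = (6 + 4·7 + 20)/6 = 54/6 = 9; σ²_I = ((20−6)/6)² = 5.444
te_J = (1 + 4·4 + 7)/6 = 24/6 = 4; σ²_J = ((7−1)/6)² = 1.000

Forward pass:
ES_A = 0; EF_A = 15
ES_B = 15; EF_B = 15+5 = 20
ES_C = 15; EF_C = 15+11 = 26
ES_D = 15; EF_D = 15+9 = 24
ES_E = 24; EF_E = 24+7 = 31
ES_F = 15; EF_F = 15+7 = 22
ES_G = max(EF_B=20, EF_C=26) = 26; EF_G = 26+5 = 31
ES_H = max(EF_A=15, EF_F=22) = 22; EF_H = 22+3 = 25
ES_I = max(EF_D=24, EF_F=22) = 24; EF_I = 24+9 = 33
ES_J = max(EF_C=26, EF_E=31, EF_G=31, EF_H=25, EF_I=33) = 33; EF_J = 33+4 = 37
Expected project duration μ = 37 hours. Critical path: A → D → I → J.

Variance along critical path = 9.000 + 13.444 + 5.444 + 1.000 = 28.889; σ = √28.889 = 5.375 hours.
Z = (26 − 37) / 5.375 = -2.047
P(T ≤ 26) = Φ(-2.047) ≈ 0.020

0.020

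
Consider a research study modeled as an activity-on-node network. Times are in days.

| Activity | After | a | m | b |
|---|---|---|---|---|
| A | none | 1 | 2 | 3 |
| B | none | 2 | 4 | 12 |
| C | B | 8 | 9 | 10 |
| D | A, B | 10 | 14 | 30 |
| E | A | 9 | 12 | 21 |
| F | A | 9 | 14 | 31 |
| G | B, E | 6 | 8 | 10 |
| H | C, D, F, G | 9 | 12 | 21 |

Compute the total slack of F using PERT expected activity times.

5 days

te_A = (1 + 4·2 + 3)/6 = 12/6 = 2
te_B = (2 + 4·4 + 12)/6 = 30/6 = 5
te_C = (8 + 4·9 + 10)/6 = 54/6 = 9
te_D = (10 + 4·14 + 30)/6 = 96/6 = 16
te_E = (9 + 4·12 + 21)/6 = 78/6 = 13
te_F = (9 + 4·14 + 31)/6 = 96/6 = 16
te_G = (6 + 4·8 + 10)/6 = 48/6 = 8
te_H = (9 + 4·12 + 21)/6 = 78/6 = 13

Forward pass:
ES_A = 0; EF_A = 2
ES_B = 0; EF_B = 5
ES_C = 5; EF_C = 5+9 = 14
ES_D = max(EF_A=2, EF_B=5) = 5; EF_D = 5+16 = 21
ES_E = 2; EF_E = 2+13 = 15
ES_F = 2; EF_F = 2+16 = 18
ES_G = max(EF_B=5, EF_E=15) = 15; EF_G = 15+8 = 23
ES_H = max(EF_C=14, EF_D=21, EF_F=18, EF_G=23) = 23; EF_H = 23+13 = 36
Expected project duration μ = 36 days. Critical path: A → E → G → H.

Backward pass:
LF_H = 36; LS_H = 36−13 = 23
LF_G = LS_H = 23; LS_G = 23−8 = 15
LF_F = LS_H = 23; LS_F = 23−16 = 7
LF_E = LS_G = 15; LS_E = 15−13 = 2
LF_D = LS_H = 23; LS_D = 23−16 = 7
LF_C = LS_H = 23; LS_C = 23−9 = 14
LF_B = min(LS_C=14, LS_D=7, LS_G=15) = 7; LS_B = 7−5 = 2
LF_A = min(LS_D=7, LS_E=2, LS_F=7) = 2; LS_A = 2−2 = 0
Slack_F = LS_F − ES_F = 7 − 2 = 5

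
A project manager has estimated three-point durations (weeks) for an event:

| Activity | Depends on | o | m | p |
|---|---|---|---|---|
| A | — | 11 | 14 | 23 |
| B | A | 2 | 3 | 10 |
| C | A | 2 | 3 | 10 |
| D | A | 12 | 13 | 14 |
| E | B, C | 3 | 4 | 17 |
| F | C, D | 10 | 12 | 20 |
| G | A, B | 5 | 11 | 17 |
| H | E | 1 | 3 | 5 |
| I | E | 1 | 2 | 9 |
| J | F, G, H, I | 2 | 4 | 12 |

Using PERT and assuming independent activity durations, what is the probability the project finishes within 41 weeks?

0.054

te_A = (11 + 4·14 + 23)/6 = 90/6 = 15; σ²_A = ((23−11)/6)² = 4.000
te_B = (2 + 4·3 + 10)/6 = 24/6 = 4; σ²_B = ((10−2)/6)² = 1.778
te_C = (2 + 4·3 + 10)/6 = 24/6 = 4; σ²_C = ((10−2)/6)² = 1.778
te_D = (12 + 4·13 + 14)/6 = 78/6 = 13; σ²_D = ((14−12)/6)² = 0.111
te_E = (3 + 4·4 + 17)/6 = 36/6 = 6; σ²_E = ((17−3)/6)² = 5.444
te_F = (10 + 4·12 + 20)/6 = 78/6 = 13; σ²_F = ((20−10)/6)² = 2.778
te_G = (5 + 4·11 + 17)/6 = 66/6 = 11; σ²_G = ((17−5)/6)² = 4.000
te_H = (1 + 4·3 + 5)/6 = 18/6 = 3; σ²_H = ((5−1)/6)² = 0.444
te_I = (1 + 4·2 + 9)/6 = 18/6 = 3; σ²_I = ((9−1)/6)² = 1.778
te_J = (2 + 4·4 + 12)/6 = 30/6 = 5; σ²_J = ((12−2)/6)² = 2.778

Forward pass:
ES_A = 0; EF_A = 15
ES_B = 15; EF_B = 15+4 = 19
ES_C = 15; EF_C = 15+4 = 19
ES_D = 15; EF_D = 15+13 = 28
ES_E = max(EF_B=19, EF_C=19) = 19; EF_E = 19+6 = 25
ES_F = max(EF_C=19, EF_D=28) = 28; EF_F = 28+13 = 41
ES_G = max(EF_A=15, EF_B=19) = 19; EF_G = 19+11 = 30
ES_H = 25; EF_H = 25+3 = 28
ES_I = 25; EF_I = 25+3 = 28
ES_J = max(EF_F=41, EF_G=30, EF_H=28, EF_I=28) = 41; EF_J = 41+5 = 46
Expected project duration μ = 46 weeks. Critical path: A → D → F → J.

Variance along critical path = 4.000 + 0.111 + 2.778 + 2.778 = 9.667; σ = √9.667 = 3.109 weeks.
Z = (41 − 46) / 3.109 = -1.608
P(T ≤ 41) = Φ(-1.608) ≈ 0.054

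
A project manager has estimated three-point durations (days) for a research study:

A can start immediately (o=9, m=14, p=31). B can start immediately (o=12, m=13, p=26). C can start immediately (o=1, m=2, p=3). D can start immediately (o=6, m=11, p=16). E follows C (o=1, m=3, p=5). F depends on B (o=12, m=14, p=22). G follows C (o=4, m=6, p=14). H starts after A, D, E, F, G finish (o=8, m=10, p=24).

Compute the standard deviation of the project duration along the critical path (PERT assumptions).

3.92 days

te_A = (9 + 4·14 + 31)/6 = 96/6 = 16; σ²_A = ((31−9)/6)² = 13.444
te_B = (12 + 4·13 + 26)/6 = 90/6 = 15; σ²_B = ((26−12)/6)² = 5.444
te_C = (1 + 4·2 + 3)/6 = 12/6 = 2; σ²_C = ((3−1)/6)² = 0.111
te_D = (6 + 4·11 + 16)/6 = 66/6 = 11; σ²_D = ((16−6)/6)² = 2.778
te_E = (1 + 4·3 + 5)/6 = 18/6 = 3; σ²_E = ((5−1)/6)² = 0.444
te_F = (12 + 4·14 + 22)/6 = 90/6 = 15; σ²_F = ((22−12)/6)² = 2.778
te_G = (4 + 4·6 + 14)/6 = 42/6 = 7; σ²_G = ((14−4)/6)² = 2.778
te_H = (8 + 4·10 + 24)/6 = 72/6 = 12; σ²_H = ((24−8)/6)² = 7.111

Forward pass:
ES_A = 0; EF_A = 16
ES_B = 0; EF_B = 15
ES_C = 0; EF_C = 2
ES_D = 0; EF_D = 11
ES_E = 2; EF_E = 2+3 = 5
ES_F = 15; EF_F = 15+15 = 30
ES_G = 2; EF_G = 2+7 = 9
ES_H = max(EF_A=16, EF_D=11, EF_E=5, EF_F=30, EF_G=9) = 30; EF_H = 30+12 = 42
Expected project duration μ = 42 days. Critical path: B → F → H.

Variance along critical path = 5.444 + 2.778 + 7.111 = 15.333
σ = √15.333 = 3.916 days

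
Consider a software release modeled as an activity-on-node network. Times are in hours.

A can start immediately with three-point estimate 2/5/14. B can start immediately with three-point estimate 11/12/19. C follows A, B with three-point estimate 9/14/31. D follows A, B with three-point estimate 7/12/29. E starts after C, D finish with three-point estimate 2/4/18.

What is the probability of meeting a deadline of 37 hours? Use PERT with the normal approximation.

te_A = (2 + 4·5 + 14)/6 = 36/6 = 6; σ²_A = ((14−2)/6)² = 4.000
te_B = (11 + 4·12 + 19)/6 = 78/6 = 13; σ²_B = ((19−11)/6)² = 1.778
te_C = (9 + 4·14 + 31)/6 = 96/6 = 16; σ²_C = ((31−9)/6)² = 13.444
te_D = (7 + 4·12 + 29)/6 = 84/6 = 14; σ²_D = ((29−7)/6)² = 13.444
te_E = (2 + 4·4 + 18)/6 = 36/6 = 6; σ²_E = ((18−2)/6)² = 7.111

Forward pass:
ES_A = 0; EF_A = 6
ES_B = 0; EF_B = 13
ES_C = max(EF_A=6, EF_B=13) = 13; EF_C = 13+16 = 29
ES_D = max(EF_A=6, EF_B=13) = 13; EF_D = 13+14 = 27
ES_E = max(EF_C=29, EF_D=27) = 29; EF_E = 29+6 = 35
Expected project duration μ = 35 hours. Critical path: B → C → E.

Variance along critical path = 1.778 + 13.444 + 7.111 = 22.333; σ = √22.333 = 4.726 hours.
Z = (37 − 35) / 4.726 = 0.423
P(T ≤ 37) = Φ(0.423) ≈ 0.664

0.664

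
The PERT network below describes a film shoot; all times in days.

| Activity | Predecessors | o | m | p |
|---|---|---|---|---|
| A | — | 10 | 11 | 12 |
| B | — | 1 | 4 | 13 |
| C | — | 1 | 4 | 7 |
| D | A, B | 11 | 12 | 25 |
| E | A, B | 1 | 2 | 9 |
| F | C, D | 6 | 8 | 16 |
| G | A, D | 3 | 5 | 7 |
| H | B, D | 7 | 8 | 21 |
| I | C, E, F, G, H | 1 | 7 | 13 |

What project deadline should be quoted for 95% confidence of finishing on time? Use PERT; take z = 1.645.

te_A = (10 + 4·11 + 12)/6 = 66/6 = 11; σ²_A = ((12−10)/6)² = 0.111
te_B = (1 + 4·4 + 13)/6 = 30/6 = 5; σ²_B = ((13−1)/6)² = 4.000
te_C = (1 + 4·4 + 7)/6 = 24/6 = 4; σ²_C = ((7−1)/6)² = 1.000
te_D = (11 + 4·12 + 25)/6 = 84/6 = 14; σ²_D = ((25−11)/6)² = 5.444
te_E = (1 + 4·2 + 9)/6 = 18/6 = 3; σ²_E = ((9−1)/6)² = 1.778
te_F = (6 + 4·8 + 16)/6 = 54/6 = 9; σ²_F = ((16−6)/6)² = 2.778
te_G = (3 + 4·5 + 7)/6 = 30/6 = 5; σ²_G = ((7−3)/6)² = 0.444
te_H = (7 + 4·8 + 21)/6 = 60/6 = 10; σ²_H = ((21−7)/6)² = 5.444
te_I = (1 + 4·7 + 13)/6 = 42/6 = 7; σ²_I = ((13−1)/6)² = 4.000

Forward pass:
ES_A = 0; EF_A = 11
ES_B = 0; EF_B = 5
ES_C = 0; EF_C = 4
ES_D = max(EF_A=11, EF_B=5) = 11; EF_D = 11+14 = 25
ES_E = max(EF_A=11, EF_B=5) = 11; EF_E = 11+3 = 14
ES_F = max(EF_C=4, EF_D=25) = 25; EF_F = 25+9 = 34
ES_G = max(EF_A=11, EF_D=25) = 25; EF_G = 25+5 = 30
ES_H = max(EF_B=5, EF_D=25) = 25; EF_H = 25+10 = 35
ES_I = max(EF_C=4, EF_E=14, EF_F=34, EF_G=30, EF_H=35) = 35; EF_I = 35+7 = 42
Expected project duration μ = 42 days. Critical path: A → D → H → I.

Variance along critical path = 0.111 + 5.444 + 5.444 + 4.000 = 15.000; σ = 3.873 days.
D = μ + z·σ = 42 + 1.645·3.873 = 48.4 days

48.4 days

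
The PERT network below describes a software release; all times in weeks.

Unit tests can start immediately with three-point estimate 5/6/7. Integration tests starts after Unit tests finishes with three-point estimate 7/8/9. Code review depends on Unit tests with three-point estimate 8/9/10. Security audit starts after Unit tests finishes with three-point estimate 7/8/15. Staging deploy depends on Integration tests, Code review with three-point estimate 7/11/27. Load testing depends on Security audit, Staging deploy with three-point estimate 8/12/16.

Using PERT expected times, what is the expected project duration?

te_Unit tests = (5 + 4·6 + 7)/6 = 36/6 = 6
te_Integration tests = (7 + 4·8 + 9)/6 = 48/6 = 8
te_Code review = (8 + 4·9 + 10)/6 = 54/6 = 9
te_Security audit = (7 + 4·8 + 15)/6 = 54/6 = 9
te_Staging deploy = (7 + 4·11 + 27)/6 = 78/6 = 13
te_Load testing = (8 + 4·12 + 16)/6 = 72/6 = 12

Forward pass:
ES_Unit tests = 0; EF_Unit tests = 6
ES_Integration tests = 6; EF_Integration tests = 6+8 = 14
ES_Code review = 6; EF_Code review = 6+9 = 15
ES_Security audit = 6; EF_Security audit = 6+9 = 15
ES_Staging deploy = max(EF_Integration tests=14, EF_Code review=15) = 15; EF_Staging deploy = 15+13 = 28
ES_Load testing = max(EF_Security audit=15, EF_Staging deploy=28) = 28; EF_Load testing = 28+12 = 40
Expected project duration μ = 40 weeks. Critical path: Unit tests → Code review → Staging deploy → Load testing.

40 weeks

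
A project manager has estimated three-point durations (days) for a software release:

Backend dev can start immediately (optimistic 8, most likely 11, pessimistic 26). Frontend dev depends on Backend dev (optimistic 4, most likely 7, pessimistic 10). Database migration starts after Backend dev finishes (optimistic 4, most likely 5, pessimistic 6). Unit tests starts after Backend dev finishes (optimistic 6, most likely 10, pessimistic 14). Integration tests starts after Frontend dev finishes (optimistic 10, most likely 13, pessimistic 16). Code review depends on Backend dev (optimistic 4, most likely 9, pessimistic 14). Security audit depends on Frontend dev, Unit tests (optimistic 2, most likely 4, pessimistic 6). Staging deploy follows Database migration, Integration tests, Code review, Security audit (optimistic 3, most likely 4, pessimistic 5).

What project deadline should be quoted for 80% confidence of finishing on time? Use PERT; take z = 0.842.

te_Backend dev = (8 + 4·11 + 26)/6 = 78/6 = 13; σ²_Backend dev = ((26−8)/6)² = 9.000
te_Frontend dev = (4 + 4·7 + 10)/6 = 42/6 = 7; σ²_Frontend dev = ((10−4)/6)² = 1.000
te_Database migration = (4 + 4·5 + 6)/6 = 30/6 = 5; σ²_Database migration = ((6−4)/6)² = 0.111
te_Unit tests = (6 + 4·10 + 14)/6 = 60/6 = 10; σ²_Unit tests = ((14−6)/6)² = 1.778
te_Integration tests = (10 + 4·13 + 16)/6 = 78/6 = 13; σ²_Integration tests = ((16−10)/6)² = 1.000
te_Code review = (4 + 4·9 + 14)/6 = 54/6 = 9; σ²_Code review = ((14−4)/6)² = 2.778
te_Security audit = (2 + 4·4 + 6)/6 = 24/6 = 4; σ²_Security audit = ((6−2)/6)² = 0.444
te_Staging deploy = (3 + 4·4 + 5)/6 = 24/6 = 4; σ²_Staging deploy = ((5−3)/6)² = 0.111

Forward pass:
ES_Backend dev = 0; EF_Backend dev = 13
ES_Frontend dev = 13; EF_Frontend dev = 13+7 = 20
ES_Database migration = 13; EF_Database migration = 13+5 = 18
ES_Unit tests = 13; EF_Unit tests = 13+10 = 23
ES_Integration tests = 20; EF_Integration tests = 20+13 = 33
ES_Code review = 13; EF_Code review = 13+9 = 22
ES_Security audit = max(EF_Frontend dev=20, EF_Unit tests=23) = 23; EF_Security audit = 23+4 = 27
ES_Staging deploy = max(EF_Database migration=18, EF_Integration tests=33, EF_Code review=22, EF_Security audit=27) = 33; EF_Staging deploy = 33+4 = 37
Expected project duration μ = 37 days. Critical path: Backend dev → Frontend dev → Integration tests → Staging deploy.

Variance along critical path = 9.000 + 1.000 + 1.000 + 0.111 = 11.111; σ = 3.333 days.
D = μ + z·σ = 37 + 0.842·3.333 = 39.8 days

39.8 days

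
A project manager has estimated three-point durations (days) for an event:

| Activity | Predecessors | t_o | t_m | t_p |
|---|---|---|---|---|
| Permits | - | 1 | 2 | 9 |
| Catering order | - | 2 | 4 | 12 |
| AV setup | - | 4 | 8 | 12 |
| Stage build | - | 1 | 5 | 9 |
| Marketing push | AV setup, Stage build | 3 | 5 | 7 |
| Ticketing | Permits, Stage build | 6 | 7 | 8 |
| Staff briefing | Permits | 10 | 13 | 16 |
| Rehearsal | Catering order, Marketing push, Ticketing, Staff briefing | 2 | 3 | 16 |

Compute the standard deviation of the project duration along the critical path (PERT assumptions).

2.87 days

te_Permits = (1 + 4·2 + 9)/6 = 18/6 = 3; σ²_Permits = ((9−1)/6)² = 1.778
te_Catering order = (2 + 4·4 + 12)/6 = 30/6 = 5; σ²_Catering order = ((12−2)/6)² = 2.778
te_AV setup = (4 + 4·8 + 12)/6 = 48/6 = 8; σ²_AV setup = ((12−4)/6)² = 1.778
te_Stage build = (1 + 4·5 + 9)/6 = 30/6 = 5; σ²_Stage build = ((9−1)/6)² = 1.778
te_Marketing push = (3 + 4·5 + 7)/6 = 30/6 = 5; σ²_Marketing push = ((7−3)/6)² = 0.444
te_Ticketing = (6 + 4·7 + 8)/6 = 42/6 = 7; σ²_Ticketing = ((8−6)/6)² = 0.111
te_Staff briefing = (10 + 4·13 + 16)/6 = 78/6 = 13; σ²_Staff briefing = ((16−10)/6)² = 1.000
te_Rehearsal = (2 + 4·3 + 16)/6 = 30/6 = 5; σ²_Rehearsal = ((16−2)/6)² = 5.444

Forward pass:
ES_Permits = 0; EF_Permits = 3
ES_Catering order = 0; EF_Catering order = 5
ES_AV setup = 0; EF_AV setup = 8
ES_Stage build = 0; EF_Stage build = 5
ES_Marketing push = max(EF_AV setup=8, EF_Stage build=5) = 8; EF_Marketing push = 8+5 = 13
ES_Ticketing = max(EF_Permits=3, EF_Stage build=5) = 5; EF_Ticketing = 5+7 = 12
ES_Staff briefing = 3; EF_Staff briefing = 3+13 = 16
ES_Rehearsal = max(EF_Catering order=5, EF_Marketing push=13, EF_Ticketing=12, EF_Staff briefing=16) = 16; EF_Rehearsal = 16+5 = 21
Expected project duration μ = 21 days. Critical path: Permits → Staff briefing → Rehearsal.

Variance along critical path = 1.778 + 1.000 + 5.444 = 8.222
σ = √8.222 = 2.867 days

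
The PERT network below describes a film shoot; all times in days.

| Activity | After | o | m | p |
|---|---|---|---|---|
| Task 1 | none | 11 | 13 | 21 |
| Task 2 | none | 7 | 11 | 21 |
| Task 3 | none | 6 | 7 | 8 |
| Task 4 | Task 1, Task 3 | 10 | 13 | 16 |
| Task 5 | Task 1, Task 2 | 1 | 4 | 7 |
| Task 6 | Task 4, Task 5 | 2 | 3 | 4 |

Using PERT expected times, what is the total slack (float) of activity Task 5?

te_Task 1 = (11 + 4·13 + 21)/6 = 84/6 = 14
te_Task 2 = (7 + 4·11 + 21)/6 = 72/6 = 12
te_Task 3 = (6 + 4·7 + 8)/6 = 42/6 = 7
te_Task 4 = (10 + 4·13 + 16)/6 = 78/6 = 13
te_Task 5 = (1 + 4·4 + 7)/6 = 24/6 = 4
te_Task 6 = (2 + 4·3 + 4)/6 = 18/6 = 3

Forward pass:
ES_Task 1 = 0; EF_Task 1 = 14
ES_Task 2 = 0; EF_Task 2 = 12
ES_Task 3 = 0; EF_Task 3 = 7
ES_Task 4 = max(EF_Task 1=14, EF_Task 3=7) = 14; EF_Task 4 = 14+13 = 27
ES_Task 5 = max(EF_Task 1=14, EF_Task 2=12) = 14; EF_Task 5 = 14+4 = 18
ES_Task 6 = max(EF_Task 4=27, EF_Task 5=18) = 27; EF_Task 6 = 27+3 = 30
Expected project duration μ = 30 days. Critical path: Task 1 → Task 4 → Task 6.

Backward pass:
LF_Task 6 = 30; LS_Task 6 = 30−3 = 27
LF_Task 5 = LS_Task 6 = 27; LS_Task 5 = 27−4 = 23
LF_Task 4 = LS_Task 6 = 27; LS_Task 4 = 27−13 = 14
LF_Task 3 = LS_Task 4 = 14; LS_Task 3 = 14−7 = 7
LF_Task 2 = LS_Task 5 = 23; LS_Task 2 = 23−12 = 11
LF_Task 1 = min(LS_Task 4=14, LS_Task 5=23) = 14; LS_Task 1 = 14−14 = 0
Slack_Task 5 = LS_Task 5 − ES_Task 5 = 23 − 14 = 9

9 days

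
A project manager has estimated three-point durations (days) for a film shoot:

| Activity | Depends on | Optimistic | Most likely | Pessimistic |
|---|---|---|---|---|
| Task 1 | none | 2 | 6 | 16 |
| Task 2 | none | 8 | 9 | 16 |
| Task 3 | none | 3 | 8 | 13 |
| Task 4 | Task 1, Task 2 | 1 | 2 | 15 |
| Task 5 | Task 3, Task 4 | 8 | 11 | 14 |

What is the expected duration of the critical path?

25 days

te_Task 1 = (2 + 4·6 + 16)/6 = 42/6 = 7
te_Task 2 = (8 + 4·9 + 16)/6 = 60/6 = 10
te_Task 3 = (3 + 4·8 + 13)/6 = 48/6 = 8
te_Task 4 = (1 + 4·2 + 15)/6 = 24/6 = 4
te_Task 5 = (8 + 4·11 + 14)/6 = 66/6 = 11

Forward pass:
ES_Task 1 = 0; EF_Task 1 = 7
ES_Task 2 = 0; EF_Task 2 = 10
ES_Task 3 = 0; EF_Task 3 = 8
ES_Task 4 = max(EF_Task 1=7, EF_Task 2=10) = 10; EF_Task 4 = 10+4 = 14
ES_Task 5 = max(EF_Task 3=8, EF_Task 4=14) = 14; EF_Task 5 = 14+11 = 25
Expected project duration μ = 25 days. Critical path: Task 2 → Task 4 → Task 5.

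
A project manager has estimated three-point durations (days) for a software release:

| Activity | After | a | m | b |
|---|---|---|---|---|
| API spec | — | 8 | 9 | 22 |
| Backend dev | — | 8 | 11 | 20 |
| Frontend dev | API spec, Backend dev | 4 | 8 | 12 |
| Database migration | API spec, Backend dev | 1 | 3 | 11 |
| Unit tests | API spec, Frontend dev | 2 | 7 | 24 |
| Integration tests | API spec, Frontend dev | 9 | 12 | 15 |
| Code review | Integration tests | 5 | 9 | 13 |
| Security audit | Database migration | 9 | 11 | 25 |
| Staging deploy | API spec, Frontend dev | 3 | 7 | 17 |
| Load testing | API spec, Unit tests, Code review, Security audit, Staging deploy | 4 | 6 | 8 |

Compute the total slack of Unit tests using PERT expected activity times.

12 days

te_API spec = (8 + 4·9 + 22)/6 = 66/6 = 11
te_Backend dev = (8 + 4·11 + 20)/6 = 72/6 = 12
te_Frontend dev = (4 + 4·8 + 12)/6 = 48/6 = 8
te_Database migration = (1 + 4·3 + 11)/6 = 24/6 = 4
te_Unit tests = (2 + 4·7 + 24)/6 = 54/6 = 9
te_Integration tests = (9 + 4·12 + 15)/6 = 72/6 = 12
te_Code review = (5 + 4·9 + 13)/6 = 54/6 = 9
te_Security audit = (9 + 4·11 + 25)/6 = 78/6 = 13
te_Staging deploy = (3 + 4·7 + 17)/6 = 48/6 = 8
te_Load testing = (4 + 4·6 + 8)/6 = 36/6 = 6

Forward pass:
ES_API spec = 0; EF_API spec = 11
ES_Backend dev = 0; EF_Backend dev = 12
ES_Frontend dev = max(EF_API spec=11, EF_Backend dev=12) = 12; EF_Frontend dev = 12+8 = 20
ES_Database migration = max(EF_API spec=11, EF_Backend dev=12) = 12; EF_Database migration = 12+4 = 16
ES_Unit tests = max(EF_API spec=11, EF_Frontend dev=20) = 20; EF_Unit tests = 20+9 = 29
ES_Integration tests = max(EF_API spec=11, EF_Frontend dev=20) = 20; EF_Integration tests = 20+12 = 32
ES_Code review = 32; EF_Code review = 32+9 = 41
ES_Security audit = 16; EF_Security audit = 16+13 = 29
ES_Staging deploy = max(EF_API spec=11, EF_Frontend dev=20) = 20; EF_Staging deploy = 20+8 = 28
ES_Load testing = max(EF_API spec=11, EF_Unit tests=29, EF_Code review=41, EF_Security audit=29, EF_Staging deploy=28) = 41; EF_Load testing = 41+6 = 47
Expected project duration μ = 47 days. Critical path: Backend dev → Frontend dev → Integration tests → Code review → Load testing.

Backward pass:
LF_Load testing = 47; LS_Load testing = 47−6 = 41
LF_Staging deploy = LS_Load testing = 41; LS_Staging deploy = 41−8 = 33
LF_Security audit = LS_Load testing = 41; LS_Security audit = 41−13 = 28
LF_Code review = LS_Load testing = 41; LS_Code review = 41−9 = 32
LF_Integration tests = LS_Code review = 32; LS_Integration tests = 32−12 = 20
LF_Unit tests = LS_Load testing = 41; LS_Unit tests = 41−9 = 32
LF_Database migration = LS_Security audit = 28; LS_Database migration = 28−4 = 24
LF_Frontend dev = min(LS_Unit tests=32, LS_Integration tests=20, LS_Staging deploy=33) = 20; LS_Frontend dev = 20−8 = 12
LF_Backend dev = min(LS_Frontend dev=12, LS_Database migration=24) = 12; LS_Backend dev = 12−12 = 0
LF_API spec = min(LS_Frontend dev=12, LS_Database migration=24, LS_Unit tests=32, LS_Integration tests=20, LS_Staging deploy=33, LS_Load testing=41) = 12; LS_API spec = 12−11 = 1
Slack_Unit tests = LS_Unit tests − ES_Unit tests = 32 − 20 = 12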